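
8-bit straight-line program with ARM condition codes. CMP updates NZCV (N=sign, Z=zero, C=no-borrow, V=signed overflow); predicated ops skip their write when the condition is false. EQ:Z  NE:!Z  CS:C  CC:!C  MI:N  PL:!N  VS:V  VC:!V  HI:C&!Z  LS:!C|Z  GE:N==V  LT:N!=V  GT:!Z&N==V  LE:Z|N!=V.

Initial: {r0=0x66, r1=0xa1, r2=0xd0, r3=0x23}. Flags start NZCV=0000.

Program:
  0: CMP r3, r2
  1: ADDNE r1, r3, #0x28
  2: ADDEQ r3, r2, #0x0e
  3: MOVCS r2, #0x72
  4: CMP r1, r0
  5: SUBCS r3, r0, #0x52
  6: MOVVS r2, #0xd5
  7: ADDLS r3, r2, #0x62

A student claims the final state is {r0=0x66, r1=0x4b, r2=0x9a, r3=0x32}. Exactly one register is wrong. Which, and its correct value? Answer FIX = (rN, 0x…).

FIX = (r2, 0xd0)

0: ✓ CMP  NZCV=0000
1: ✓ ADDNE  r1←0x4b
2: · ADDEQ
3: · MOVCS
4: ✓ CMP  NZCV=1000
5: · SUBCS
6: · MOVVS
7: ✓ ADDLS  r3←0x32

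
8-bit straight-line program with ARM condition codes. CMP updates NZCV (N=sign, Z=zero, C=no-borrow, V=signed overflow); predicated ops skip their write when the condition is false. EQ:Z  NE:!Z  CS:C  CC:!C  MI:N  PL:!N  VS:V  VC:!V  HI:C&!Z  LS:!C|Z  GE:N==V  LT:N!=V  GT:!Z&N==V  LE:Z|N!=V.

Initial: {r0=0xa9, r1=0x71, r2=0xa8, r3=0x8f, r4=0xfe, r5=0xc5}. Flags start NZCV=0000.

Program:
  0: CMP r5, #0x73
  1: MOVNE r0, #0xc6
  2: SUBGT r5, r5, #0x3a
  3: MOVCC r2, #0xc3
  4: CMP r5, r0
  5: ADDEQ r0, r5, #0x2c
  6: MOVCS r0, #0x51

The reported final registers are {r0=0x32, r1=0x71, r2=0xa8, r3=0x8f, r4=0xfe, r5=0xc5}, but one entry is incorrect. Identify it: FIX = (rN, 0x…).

0: ✓ CMP  NZCV=0011
1: ✓ MOVNE  r0←0xc6
2: · SUBGT
3: · MOVCC
4: ✓ CMP  NZCV=1000
5: · ADDEQ
6: · MOVCS

FIX = (r0, 0xc6)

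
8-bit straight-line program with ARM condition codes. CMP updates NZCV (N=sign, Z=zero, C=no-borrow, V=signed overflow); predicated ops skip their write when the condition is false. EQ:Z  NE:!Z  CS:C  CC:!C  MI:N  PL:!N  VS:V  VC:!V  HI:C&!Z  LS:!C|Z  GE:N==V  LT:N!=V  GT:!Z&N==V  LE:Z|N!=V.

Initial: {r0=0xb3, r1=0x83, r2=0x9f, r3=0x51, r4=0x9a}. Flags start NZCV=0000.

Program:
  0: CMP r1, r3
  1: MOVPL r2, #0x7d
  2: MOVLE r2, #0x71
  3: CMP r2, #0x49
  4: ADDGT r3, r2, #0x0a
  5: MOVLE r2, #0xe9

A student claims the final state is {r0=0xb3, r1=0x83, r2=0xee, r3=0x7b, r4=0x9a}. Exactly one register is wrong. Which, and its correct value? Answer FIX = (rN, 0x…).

FIX = (r2, 0x71)

[0] flags=0011 → (cmp)
[1] flags=0011 PL?T → r2=0x7d
[2] flags=0011 LE?T → r2=0x71
[3] flags=0010 → (cmp)
[4] flags=0010 GT?T → r3=0x7b
[5] flags=0010 LE?F → skip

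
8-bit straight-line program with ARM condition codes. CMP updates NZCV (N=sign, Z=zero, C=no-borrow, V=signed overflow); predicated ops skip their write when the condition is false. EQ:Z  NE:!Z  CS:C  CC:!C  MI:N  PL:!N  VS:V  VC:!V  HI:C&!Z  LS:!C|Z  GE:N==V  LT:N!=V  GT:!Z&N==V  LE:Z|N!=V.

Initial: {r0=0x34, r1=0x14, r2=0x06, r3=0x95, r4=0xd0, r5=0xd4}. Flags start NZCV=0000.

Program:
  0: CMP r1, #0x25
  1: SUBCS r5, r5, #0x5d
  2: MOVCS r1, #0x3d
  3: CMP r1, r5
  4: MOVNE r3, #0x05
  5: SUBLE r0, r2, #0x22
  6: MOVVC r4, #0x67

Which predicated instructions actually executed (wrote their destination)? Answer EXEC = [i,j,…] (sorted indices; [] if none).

EXEC = [4,6]

[0] flags=1000 → (cmp)
[1] flags=1000 CS?F → skip
[2] flags=1000 CS?F → skip
[3] flags=0000 → (cmp)
[4] flags=0000 NE?T → r3=0x05
[5] flags=0000 LE?F → skip
[6] flags=0000 VC?T → r4=0x67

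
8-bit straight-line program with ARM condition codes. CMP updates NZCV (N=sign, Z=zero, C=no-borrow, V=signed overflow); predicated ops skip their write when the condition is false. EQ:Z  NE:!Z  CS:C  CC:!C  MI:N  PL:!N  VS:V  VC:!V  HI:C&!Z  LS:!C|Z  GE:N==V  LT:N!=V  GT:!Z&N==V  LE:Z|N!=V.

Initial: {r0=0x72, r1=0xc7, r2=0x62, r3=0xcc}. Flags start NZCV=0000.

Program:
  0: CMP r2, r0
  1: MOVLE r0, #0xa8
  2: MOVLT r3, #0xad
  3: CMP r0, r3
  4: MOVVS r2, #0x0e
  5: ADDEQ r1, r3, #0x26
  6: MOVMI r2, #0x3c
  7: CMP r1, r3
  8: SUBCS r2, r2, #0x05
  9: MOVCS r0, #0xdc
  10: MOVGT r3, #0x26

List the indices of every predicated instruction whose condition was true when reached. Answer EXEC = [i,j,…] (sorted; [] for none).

0: ✓ CMP  NZCV=1000
1: ✓ MOVLE  r0←0xa8
2: ✓ MOVLT  r3←0xad
3: ✓ CMP  NZCV=1000
4: · MOVVS
5: · ADDEQ
6: ✓ MOVMI  r2←0x3c
7: ✓ CMP  NZCV=0010
8: ✓ SUBCS  r2←0x37
9: ✓ MOVCS  r0←0xdc
10: ✓ MOVGT  r3←0x26

EXEC = [1,2,6,8,9,10]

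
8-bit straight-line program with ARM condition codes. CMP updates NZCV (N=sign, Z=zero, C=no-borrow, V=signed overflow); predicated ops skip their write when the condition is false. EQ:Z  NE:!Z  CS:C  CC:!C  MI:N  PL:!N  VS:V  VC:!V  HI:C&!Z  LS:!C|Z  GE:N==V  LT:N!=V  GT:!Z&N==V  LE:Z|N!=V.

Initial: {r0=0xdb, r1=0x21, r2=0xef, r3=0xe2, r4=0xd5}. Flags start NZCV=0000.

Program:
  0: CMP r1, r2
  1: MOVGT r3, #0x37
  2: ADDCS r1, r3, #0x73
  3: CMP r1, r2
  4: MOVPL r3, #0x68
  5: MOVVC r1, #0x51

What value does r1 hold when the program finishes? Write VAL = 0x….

VAL = 0x51

[0] flags=0000 → (cmp)
[1] flags=0000 GT?T → r3=0x37
[2] flags=0000 CS?F → skip
[3] flags=0000 → (cmp)
[4] flags=0000 PL?T → r3=0x68
[5] flags=0000 VC?T → r1=0x51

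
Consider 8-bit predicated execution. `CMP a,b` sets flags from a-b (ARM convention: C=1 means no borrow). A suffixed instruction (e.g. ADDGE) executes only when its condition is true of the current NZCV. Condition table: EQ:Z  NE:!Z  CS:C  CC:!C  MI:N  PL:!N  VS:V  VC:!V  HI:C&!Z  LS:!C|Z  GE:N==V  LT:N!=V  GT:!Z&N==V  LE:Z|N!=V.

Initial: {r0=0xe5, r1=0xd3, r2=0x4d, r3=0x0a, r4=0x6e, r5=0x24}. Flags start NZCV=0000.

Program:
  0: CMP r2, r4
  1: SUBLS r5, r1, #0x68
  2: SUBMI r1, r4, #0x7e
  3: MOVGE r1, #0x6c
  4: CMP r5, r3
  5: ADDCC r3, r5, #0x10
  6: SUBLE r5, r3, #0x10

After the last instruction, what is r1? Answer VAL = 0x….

VAL = 0xf0

[0] flags=1000 → (cmp)
[1] flags=1000 LS?T → r5=0x6b
[2] flags=1000 MI?T → r1=0xf0
[3] flags=1000 GE?F → skip
[4] flags=0010 → (cmp)
[5] flags=0010 CC?F → skip
[6] flags=0010 LE?F → skip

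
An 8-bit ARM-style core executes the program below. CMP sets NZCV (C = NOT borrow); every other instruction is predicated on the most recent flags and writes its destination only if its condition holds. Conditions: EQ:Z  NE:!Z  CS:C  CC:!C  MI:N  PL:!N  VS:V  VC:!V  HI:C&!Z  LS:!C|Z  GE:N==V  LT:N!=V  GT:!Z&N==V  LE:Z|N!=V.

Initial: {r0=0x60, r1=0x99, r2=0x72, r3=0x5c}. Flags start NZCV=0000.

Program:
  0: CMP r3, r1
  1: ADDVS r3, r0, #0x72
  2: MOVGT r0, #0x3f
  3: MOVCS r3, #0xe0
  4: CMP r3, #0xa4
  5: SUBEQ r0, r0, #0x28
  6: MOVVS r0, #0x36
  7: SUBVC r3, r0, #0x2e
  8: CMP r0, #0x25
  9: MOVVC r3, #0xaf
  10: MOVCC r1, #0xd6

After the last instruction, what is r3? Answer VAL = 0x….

VAL = 0xaf

0: ✓ CMP  NZCV=1001
1: ✓ ADDVS  r3←0xd2
2: ✓ MOVGT  r0←0x3f
3: · MOVCS
4: ✓ CMP  NZCV=0010
5: · SUBEQ
6: · MOVVS
7: ✓ SUBVC  r3←0x11
8: ✓ CMP  NZCV=0010
9: ✓ MOVVC  r3←0xaf
10: · MOVCC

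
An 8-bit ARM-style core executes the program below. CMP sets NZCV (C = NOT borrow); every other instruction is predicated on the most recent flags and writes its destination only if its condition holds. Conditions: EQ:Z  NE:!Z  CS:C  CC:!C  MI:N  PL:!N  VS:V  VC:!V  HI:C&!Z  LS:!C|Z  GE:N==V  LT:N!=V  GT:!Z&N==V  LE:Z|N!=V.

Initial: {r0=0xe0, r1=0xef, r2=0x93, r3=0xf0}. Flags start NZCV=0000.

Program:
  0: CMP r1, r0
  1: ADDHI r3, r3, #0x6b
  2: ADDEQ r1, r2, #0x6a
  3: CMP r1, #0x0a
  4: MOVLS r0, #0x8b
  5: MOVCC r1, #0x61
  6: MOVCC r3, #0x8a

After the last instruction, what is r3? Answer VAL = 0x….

VAL = 0x5b

[0] flags=0010 → (cmp)
[1] flags=0010 HI?T → r3=0x5b
[2] flags=0010 EQ?F → skip
[3] flags=1010 → (cmp)
[4] flags=1010 LS?F → skip
[5] flags=1010 CC?F → skip
[6] flags=1010 CC?F → skip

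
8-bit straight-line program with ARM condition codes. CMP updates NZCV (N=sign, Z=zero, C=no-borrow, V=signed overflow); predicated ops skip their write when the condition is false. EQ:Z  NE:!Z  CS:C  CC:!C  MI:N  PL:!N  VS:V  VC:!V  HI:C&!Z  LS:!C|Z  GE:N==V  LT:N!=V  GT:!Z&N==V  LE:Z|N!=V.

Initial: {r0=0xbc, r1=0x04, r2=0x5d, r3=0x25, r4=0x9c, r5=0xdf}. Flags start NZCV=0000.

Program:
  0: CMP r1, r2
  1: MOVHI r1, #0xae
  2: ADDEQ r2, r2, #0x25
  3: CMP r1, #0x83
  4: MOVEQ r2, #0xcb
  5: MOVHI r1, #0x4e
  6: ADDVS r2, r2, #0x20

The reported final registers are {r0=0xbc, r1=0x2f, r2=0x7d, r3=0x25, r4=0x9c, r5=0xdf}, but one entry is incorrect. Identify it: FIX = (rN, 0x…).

FIX = (r1, 0x04)

[0] flags=1000 → (cmp)
[1] flags=1000 HI?F → skip
[2] flags=1000 EQ?F → skip
[3] flags=1001 → (cmp)
[4] flags=1001 EQ?F → skip
[5] flags=1001 HI?F → skip
[6] flags=1001 VS?T → r2=0x7d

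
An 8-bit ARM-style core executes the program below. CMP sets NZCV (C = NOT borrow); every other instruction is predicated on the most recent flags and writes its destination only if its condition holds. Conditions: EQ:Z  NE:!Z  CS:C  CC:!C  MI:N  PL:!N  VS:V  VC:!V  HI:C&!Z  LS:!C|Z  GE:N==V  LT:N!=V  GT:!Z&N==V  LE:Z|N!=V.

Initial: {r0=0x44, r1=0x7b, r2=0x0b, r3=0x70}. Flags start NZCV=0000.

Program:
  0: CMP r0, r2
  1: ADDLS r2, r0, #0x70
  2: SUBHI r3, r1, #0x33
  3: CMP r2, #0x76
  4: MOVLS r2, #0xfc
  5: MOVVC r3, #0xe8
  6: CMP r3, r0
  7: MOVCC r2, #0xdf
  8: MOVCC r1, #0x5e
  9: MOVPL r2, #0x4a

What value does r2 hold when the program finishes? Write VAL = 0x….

VAL = 0xfc

[0] flags=0010 → (cmp)
[1] flags=0010 LS?F → skip
[2] flags=0010 HI?T → r3=0x48
[3] flags=1000 → (cmp)
[4] flags=1000 LS?T → r2=0xfc
[5] flags=1000 VC?T → r3=0xe8
[6] flags=1010 → (cmp)
[7] flags=1010 CC?F → skip
[8] flags=1010 CC?F → skip
[9] flags=1010 PL?F → skip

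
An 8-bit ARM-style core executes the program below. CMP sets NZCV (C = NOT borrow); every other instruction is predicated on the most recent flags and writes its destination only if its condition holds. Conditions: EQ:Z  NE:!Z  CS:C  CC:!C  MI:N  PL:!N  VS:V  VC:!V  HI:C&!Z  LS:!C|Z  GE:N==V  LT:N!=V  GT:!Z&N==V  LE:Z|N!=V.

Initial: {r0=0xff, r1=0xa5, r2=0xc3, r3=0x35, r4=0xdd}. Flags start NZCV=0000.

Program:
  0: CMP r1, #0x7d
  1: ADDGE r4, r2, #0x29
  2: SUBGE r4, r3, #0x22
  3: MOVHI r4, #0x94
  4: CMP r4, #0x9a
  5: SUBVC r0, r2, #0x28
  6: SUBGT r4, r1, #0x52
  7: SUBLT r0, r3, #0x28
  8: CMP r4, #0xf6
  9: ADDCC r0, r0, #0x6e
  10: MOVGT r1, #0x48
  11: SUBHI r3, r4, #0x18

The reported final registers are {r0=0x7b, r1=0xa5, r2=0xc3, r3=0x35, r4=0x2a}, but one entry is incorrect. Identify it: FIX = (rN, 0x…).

0: ✓ CMP  NZCV=0011
1: · ADDGE
2: · SUBGE
3: ✓ MOVHI  r4←0x94
4: ✓ CMP  NZCV=1000
5: ✓ SUBVC  r0←0x9b
6: · SUBGT
7: ✓ SUBLT  r0←0x0d
8: ✓ CMP  NZCV=1000
9: ✓ ADDCC  r0←0x7b
10: · MOVGT
11: · SUBHI

FIX = (r4, 0x94)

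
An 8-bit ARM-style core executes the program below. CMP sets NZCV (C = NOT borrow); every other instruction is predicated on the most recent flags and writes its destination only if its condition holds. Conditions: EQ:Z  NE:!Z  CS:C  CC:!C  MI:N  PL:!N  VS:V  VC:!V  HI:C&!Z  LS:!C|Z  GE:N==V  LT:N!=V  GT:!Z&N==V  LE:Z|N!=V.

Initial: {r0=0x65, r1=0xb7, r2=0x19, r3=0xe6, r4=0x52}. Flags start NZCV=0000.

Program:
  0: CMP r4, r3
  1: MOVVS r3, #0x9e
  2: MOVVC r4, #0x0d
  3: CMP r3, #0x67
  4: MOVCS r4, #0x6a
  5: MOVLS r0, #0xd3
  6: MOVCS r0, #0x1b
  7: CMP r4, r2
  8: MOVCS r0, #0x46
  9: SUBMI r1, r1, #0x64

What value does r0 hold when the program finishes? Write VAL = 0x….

[0] flags=0000 → (cmp)
[1] flags=0000 VS?F → skip
[2] flags=0000 VC?T → r4=0x0d
[3] flags=0011 → (cmp)
[4] flags=0011 CS?T → r4=0x6a
[5] flags=0011 LS?F → skip
[6] flags=0011 CS?T → r0=0x1b
[7] flags=0010 → (cmp)
[8] flags=0010 CS?T → r0=0x46
[9] flags=0010 MI?F → skip

VAL = 0x46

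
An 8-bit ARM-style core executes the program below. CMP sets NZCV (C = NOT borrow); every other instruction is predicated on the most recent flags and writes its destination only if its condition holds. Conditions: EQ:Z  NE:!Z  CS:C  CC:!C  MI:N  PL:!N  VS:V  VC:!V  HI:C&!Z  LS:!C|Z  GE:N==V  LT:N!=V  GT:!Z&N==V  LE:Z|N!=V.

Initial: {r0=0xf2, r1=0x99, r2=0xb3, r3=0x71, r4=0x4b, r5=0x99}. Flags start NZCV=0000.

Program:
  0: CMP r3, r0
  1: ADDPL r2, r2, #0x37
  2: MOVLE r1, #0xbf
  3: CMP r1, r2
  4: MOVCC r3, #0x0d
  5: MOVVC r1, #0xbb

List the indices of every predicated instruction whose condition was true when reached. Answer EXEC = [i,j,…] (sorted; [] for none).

[0] flags=0000 → (cmp)
[1] flags=0000 PL?T → r2=0xea
[2] flags=0000 LE?F → skip
[3] flags=1000 → (cmp)
[4] flags=1000 CC?T → r3=0x0d
[5] flags=1000 VC?T → r1=0xbb

EXEC = [1,4,5]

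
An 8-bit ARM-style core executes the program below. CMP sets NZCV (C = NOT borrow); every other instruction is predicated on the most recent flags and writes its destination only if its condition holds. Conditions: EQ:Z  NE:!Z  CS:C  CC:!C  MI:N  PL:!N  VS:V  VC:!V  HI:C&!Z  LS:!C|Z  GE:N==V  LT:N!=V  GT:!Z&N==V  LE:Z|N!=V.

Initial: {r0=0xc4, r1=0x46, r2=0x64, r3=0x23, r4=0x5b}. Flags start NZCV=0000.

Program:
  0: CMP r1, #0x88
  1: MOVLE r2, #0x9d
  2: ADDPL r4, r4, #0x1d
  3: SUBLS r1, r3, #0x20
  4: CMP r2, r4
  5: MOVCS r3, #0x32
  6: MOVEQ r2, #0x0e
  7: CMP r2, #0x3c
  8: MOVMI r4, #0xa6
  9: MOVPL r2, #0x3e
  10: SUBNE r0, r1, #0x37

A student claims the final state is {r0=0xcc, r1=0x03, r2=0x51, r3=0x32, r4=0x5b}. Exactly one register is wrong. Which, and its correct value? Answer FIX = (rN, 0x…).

[0] flags=1001 → (cmp)
[1] flags=1001 LE?F → skip
[2] flags=1001 PL?F → skip
[3] flags=1001 LS?T → r1=0x03
[4] flags=0010 → (cmp)
[5] flags=0010 CS?T → r3=0x32
[6] flags=0010 EQ?F → skip
[7] flags=0010 → (cmp)
[8] flags=0010 MI?F → skip
[9] flags=0010 PL?T → r2=0x3e
[10] flags=0010 NE?T → r0=0xcc

FIX = (r2, 0x3e)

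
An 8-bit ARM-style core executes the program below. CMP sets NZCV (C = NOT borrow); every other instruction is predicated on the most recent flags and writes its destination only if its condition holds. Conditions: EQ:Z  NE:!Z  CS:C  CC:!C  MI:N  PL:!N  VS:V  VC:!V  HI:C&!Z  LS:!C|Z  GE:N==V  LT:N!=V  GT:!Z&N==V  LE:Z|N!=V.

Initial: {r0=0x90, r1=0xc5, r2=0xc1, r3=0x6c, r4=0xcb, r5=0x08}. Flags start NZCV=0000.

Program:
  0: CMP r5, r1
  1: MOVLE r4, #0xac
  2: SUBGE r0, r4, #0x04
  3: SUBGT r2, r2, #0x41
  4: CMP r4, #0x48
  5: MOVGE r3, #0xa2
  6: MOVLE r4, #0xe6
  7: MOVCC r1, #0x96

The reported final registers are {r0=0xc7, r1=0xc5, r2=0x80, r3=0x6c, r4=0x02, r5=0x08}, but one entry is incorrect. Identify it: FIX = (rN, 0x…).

[0] flags=0000 → (cmp)
[1] flags=0000 LE?F → skip
[2] flags=0000 GE?T → r0=0xc7
[3] flags=0000 GT?T → r2=0x80
[4] flags=1010 → (cmp)
[5] flags=1010 GE?F → skip
[6] flags=1010 LE?T → r4=0xe6
[7] flags=1010 CC?F → skip

FIX = (r4, 0xe6)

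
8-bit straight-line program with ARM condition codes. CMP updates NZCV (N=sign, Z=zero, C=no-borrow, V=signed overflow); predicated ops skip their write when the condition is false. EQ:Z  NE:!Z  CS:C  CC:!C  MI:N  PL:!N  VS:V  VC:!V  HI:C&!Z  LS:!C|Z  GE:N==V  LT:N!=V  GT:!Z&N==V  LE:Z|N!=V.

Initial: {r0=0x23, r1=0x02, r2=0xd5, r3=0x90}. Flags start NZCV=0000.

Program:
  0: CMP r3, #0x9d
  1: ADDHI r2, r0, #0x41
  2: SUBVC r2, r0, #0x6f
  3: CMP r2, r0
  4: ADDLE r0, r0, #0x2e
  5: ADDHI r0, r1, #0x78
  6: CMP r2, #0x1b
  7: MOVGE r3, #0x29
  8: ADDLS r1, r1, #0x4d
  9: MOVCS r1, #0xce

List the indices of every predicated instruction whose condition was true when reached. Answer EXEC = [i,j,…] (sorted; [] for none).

EXEC = [2,4,5,9]

0: ✓ CMP  NZCV=1000
1: · ADDHI
2: ✓ SUBVC  r2←0xb4
3: ✓ CMP  NZCV=1010
4: ✓ ADDLE  r0←0x51
5: ✓ ADDHI  r0←0x7a
6: ✓ CMP  NZCV=1010
7: · MOVGE
8: · ADDLS
9: ✓ MOVCS  r1←0xce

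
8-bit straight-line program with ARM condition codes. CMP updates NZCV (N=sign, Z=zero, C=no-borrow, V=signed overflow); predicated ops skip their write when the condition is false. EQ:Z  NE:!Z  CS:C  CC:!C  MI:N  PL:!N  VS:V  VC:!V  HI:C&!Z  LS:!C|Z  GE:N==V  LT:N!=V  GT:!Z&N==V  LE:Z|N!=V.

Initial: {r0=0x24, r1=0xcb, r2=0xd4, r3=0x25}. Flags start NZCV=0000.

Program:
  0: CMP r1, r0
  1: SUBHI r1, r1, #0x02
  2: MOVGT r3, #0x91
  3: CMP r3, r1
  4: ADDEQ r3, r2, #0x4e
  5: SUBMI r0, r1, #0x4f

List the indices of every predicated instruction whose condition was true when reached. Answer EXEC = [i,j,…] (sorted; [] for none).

EXEC = [1]

0: ✓ CMP  NZCV=1010
1: ✓ SUBHI  r1←0xc9
2: · MOVGT
3: ✓ CMP  NZCV=0000
4: · ADDEQ
5: · SUBMI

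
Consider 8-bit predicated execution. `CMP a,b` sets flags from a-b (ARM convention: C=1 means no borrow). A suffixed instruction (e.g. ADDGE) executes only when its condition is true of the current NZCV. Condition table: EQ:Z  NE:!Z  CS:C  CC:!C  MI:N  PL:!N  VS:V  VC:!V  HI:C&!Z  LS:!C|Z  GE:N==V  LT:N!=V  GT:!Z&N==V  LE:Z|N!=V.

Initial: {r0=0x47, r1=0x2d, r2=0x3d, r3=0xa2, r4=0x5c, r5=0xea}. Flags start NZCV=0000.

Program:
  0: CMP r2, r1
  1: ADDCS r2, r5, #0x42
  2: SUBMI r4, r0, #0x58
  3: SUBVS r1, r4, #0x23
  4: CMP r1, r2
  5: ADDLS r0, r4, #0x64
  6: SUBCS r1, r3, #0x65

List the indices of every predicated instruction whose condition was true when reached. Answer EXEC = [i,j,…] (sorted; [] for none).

0: ✓ CMP  NZCV=0010
1: ✓ ADDCS  r2←0x2c
2: · SUBMI
3: · SUBVS
4: ✓ CMP  NZCV=0010
5: · ADDLS
6: ✓ SUBCS  r1←0x3d

EXEC = [1,6]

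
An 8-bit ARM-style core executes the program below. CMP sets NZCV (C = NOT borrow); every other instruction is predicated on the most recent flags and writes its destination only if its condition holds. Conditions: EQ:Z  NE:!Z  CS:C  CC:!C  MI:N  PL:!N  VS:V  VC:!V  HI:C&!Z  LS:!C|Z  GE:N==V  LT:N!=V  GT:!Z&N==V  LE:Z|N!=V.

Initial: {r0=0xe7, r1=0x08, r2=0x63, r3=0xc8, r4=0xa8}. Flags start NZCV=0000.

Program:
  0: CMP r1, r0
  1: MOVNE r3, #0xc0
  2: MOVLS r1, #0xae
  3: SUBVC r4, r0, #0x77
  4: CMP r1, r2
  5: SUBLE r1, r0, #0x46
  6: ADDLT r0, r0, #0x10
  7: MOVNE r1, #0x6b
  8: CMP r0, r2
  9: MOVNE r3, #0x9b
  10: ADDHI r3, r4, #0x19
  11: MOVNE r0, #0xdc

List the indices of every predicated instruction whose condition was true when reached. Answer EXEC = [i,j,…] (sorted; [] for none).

EXEC = [1,2,3,5,6,7,9,10,11]

[0] flags=0000 → (cmp)
[1] flags=0000 NE?T → r3=0xc0
[2] flags=0000 LS?T → r1=0xae
[3] flags=0000 VC?T → r4=0x70
[4] flags=0011 → (cmp)
[5] flags=0011 LE?T → r1=0xa1
[6] flags=0011 LT?T → r0=0xf7
[7] flags=0011 NE?T → r1=0x6b
[8] flags=1010 → (cmp)
[9] flags=1010 NE?T → r3=0x9b
[10] flags=1010 HI?T → r3=0x89
[11] flags=1010 NE?T → r0=0xdc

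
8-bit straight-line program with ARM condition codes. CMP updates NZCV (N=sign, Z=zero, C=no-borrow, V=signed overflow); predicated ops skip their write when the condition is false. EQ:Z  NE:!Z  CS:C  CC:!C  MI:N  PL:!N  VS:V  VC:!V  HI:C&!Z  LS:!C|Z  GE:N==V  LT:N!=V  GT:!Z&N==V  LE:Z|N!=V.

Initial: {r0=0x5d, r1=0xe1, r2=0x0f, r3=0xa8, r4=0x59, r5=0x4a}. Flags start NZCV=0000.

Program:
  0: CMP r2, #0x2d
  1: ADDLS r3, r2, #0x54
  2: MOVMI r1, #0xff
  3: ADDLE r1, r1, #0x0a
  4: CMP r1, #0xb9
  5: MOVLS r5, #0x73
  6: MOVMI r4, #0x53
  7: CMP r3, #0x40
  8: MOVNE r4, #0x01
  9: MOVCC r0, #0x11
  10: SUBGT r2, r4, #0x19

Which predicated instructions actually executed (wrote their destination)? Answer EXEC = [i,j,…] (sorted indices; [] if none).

EXEC = [1,2,3,5,8,10]

[0] flags=1000 → (cmp)
[1] flags=1000 LS?T → r3=0x63
[2] flags=1000 MI?T → r1=0xff
[3] flags=1000 LE?T → r1=0x09
[4] flags=0000 → (cmp)
[5] flags=0000 LS?T → r5=0x73
[6] flags=0000 MI?F → skip
[7] flags=0010 → (cmp)
[8] flags=0010 NE?T → r4=0x01
[9] flags=0010 CC?F → skip
[10] flags=0010 GT?T → r2=0xe8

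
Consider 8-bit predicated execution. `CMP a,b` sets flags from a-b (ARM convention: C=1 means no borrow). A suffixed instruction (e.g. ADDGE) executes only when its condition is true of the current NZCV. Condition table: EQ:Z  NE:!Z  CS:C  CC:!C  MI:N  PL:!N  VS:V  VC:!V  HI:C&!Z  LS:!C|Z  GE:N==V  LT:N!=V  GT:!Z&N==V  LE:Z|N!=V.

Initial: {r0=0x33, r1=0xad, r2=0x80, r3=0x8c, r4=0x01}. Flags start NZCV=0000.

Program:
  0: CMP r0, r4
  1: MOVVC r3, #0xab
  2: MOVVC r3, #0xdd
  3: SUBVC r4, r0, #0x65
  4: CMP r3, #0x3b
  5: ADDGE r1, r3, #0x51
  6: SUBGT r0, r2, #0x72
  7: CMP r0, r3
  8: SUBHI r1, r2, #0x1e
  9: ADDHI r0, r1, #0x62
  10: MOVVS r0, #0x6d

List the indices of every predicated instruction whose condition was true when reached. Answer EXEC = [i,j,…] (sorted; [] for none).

EXEC = [1,2,3]

[0] flags=0010 → (cmp)
[1] flags=0010 VC?T → r3=0xab
[2] flags=0010 VC?T → r3=0xdd
[3] flags=0010 VC?T → r4=0xce
[4] flags=1010 → (cmp)
[5] flags=1010 GE?F → skip
[6] flags=1010 GT?F → skip
[7] flags=0000 → (cmp)
[8] flags=0000 HI?F → skip
[9] flags=0000 HI?F → skip
[10] flags=0000 VS?F → skip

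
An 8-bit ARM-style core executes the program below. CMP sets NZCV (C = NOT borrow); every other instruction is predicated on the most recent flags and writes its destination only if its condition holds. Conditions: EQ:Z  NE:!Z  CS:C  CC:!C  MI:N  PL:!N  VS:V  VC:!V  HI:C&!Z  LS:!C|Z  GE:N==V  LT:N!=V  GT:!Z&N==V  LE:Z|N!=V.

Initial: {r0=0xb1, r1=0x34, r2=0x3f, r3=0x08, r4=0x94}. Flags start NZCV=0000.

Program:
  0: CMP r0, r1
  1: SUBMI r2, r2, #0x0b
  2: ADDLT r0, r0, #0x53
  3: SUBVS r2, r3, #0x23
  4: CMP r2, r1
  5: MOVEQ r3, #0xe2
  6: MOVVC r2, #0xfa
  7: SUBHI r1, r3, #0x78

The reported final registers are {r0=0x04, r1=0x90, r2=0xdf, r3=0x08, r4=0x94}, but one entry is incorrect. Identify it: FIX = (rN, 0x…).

FIX = (r2, 0xfa)

0: ✓ CMP  NZCV=0011
1: · SUBMI
2: ✓ ADDLT  r0←0x04
3: ✓ SUBVS  r2←0xe5
4: ✓ CMP  NZCV=1010
5: · MOVEQ
6: ✓ MOVVC  r2←0xfa
7: ✓ SUBHI  r1←0x90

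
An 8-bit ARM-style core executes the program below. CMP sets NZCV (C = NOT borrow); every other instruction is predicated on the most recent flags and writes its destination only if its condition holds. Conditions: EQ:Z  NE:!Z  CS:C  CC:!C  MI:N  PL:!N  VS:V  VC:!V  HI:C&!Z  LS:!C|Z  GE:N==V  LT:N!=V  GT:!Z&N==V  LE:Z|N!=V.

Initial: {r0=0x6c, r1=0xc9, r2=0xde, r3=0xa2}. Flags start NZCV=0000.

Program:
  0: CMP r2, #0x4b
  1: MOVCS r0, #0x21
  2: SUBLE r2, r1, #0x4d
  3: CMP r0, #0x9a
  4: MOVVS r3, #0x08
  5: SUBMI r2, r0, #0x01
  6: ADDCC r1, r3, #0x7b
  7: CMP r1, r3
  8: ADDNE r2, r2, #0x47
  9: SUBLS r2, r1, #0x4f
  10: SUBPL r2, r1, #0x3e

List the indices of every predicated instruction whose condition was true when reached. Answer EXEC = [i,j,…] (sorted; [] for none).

[0] flags=1010 → (cmp)
[1] flags=1010 CS?T → r0=0x21
[2] flags=1010 LE?T → r2=0x7c
[3] flags=1001 → (cmp)
[4] flags=1001 VS?T → r3=0x08
[5] flags=1001 MI?T → r2=0x20
[6] flags=1001 CC?T → r1=0x83
[7] flags=0011 → (cmp)
[8] flags=0011 NE?T → r2=0x67
[9] flags=0011 LS?F → skip
[10] flags=0011 PL?T → r2=0x45

EXEC = [1,2,4,5,6,8,10]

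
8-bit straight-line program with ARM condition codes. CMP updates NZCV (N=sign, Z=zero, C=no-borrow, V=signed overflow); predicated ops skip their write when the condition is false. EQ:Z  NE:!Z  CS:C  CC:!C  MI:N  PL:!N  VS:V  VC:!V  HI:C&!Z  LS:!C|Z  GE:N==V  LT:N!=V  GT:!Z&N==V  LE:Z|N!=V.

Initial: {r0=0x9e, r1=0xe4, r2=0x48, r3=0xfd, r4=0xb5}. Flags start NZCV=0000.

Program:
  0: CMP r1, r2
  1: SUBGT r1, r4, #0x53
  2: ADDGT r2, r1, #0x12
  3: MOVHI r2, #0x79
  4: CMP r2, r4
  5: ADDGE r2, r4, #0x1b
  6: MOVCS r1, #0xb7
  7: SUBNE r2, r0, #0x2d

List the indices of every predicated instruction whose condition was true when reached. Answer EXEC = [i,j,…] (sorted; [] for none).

EXEC = [3,5,7]

[0] flags=1010 → (cmp)
[1] flags=1010 GT?F → skip
[2] flags=1010 GT?F → skip
[3] flags=1010 HI?T → r2=0x79
[4] flags=1001 → (cmp)
[5] flags=1001 GE?T → r2=0xd0
[6] flags=1001 CS?F → skip
[7] flags=1001 NE?T → r2=0x71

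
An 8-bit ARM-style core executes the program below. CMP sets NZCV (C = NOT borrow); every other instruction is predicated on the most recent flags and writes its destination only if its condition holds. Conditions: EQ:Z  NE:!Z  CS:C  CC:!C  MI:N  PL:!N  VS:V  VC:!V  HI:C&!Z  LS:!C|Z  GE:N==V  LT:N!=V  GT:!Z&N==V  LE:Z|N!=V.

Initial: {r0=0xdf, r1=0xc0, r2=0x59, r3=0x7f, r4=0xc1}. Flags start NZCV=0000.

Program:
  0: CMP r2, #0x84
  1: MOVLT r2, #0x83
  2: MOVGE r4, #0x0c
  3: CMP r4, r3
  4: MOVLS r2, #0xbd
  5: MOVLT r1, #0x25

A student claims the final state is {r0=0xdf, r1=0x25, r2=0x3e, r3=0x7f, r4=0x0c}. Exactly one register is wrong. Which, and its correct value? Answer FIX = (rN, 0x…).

[0] flags=1001 → (cmp)
[1] flags=1001 LT?F → skip
[2] flags=1001 GE?T → r4=0x0c
[3] flags=1000 → (cmp)
[4] flags=1000 LS?T → r2=0xbd
[5] flags=1000 LT?T → r1=0x25

FIX = (r2, 0xbd)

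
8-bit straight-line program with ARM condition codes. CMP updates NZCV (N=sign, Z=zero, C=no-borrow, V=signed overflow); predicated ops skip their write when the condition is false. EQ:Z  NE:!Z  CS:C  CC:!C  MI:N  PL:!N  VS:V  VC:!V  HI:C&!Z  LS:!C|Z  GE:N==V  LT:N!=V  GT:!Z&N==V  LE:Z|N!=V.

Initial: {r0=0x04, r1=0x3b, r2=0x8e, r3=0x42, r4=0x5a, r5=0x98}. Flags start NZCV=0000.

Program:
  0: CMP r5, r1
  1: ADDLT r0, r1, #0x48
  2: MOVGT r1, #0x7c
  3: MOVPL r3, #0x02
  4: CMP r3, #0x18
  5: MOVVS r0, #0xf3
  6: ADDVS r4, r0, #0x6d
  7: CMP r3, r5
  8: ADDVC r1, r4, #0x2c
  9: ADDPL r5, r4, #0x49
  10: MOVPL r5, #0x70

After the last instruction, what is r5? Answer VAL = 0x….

VAL = 0x70

0: ✓ CMP  NZCV=0011
1: ✓ ADDLT  r0←0x83
2: · MOVGT
3: ✓ MOVPL  r3←0x02
4: ✓ CMP  NZCV=1000
5: · MOVVS
6: · ADDVS
7: ✓ CMP  NZCV=0000
8: ✓ ADDVC  r1←0x86
9: ✓ ADDPL  r5←0xa3
10: ✓ MOVPL  r5←0x70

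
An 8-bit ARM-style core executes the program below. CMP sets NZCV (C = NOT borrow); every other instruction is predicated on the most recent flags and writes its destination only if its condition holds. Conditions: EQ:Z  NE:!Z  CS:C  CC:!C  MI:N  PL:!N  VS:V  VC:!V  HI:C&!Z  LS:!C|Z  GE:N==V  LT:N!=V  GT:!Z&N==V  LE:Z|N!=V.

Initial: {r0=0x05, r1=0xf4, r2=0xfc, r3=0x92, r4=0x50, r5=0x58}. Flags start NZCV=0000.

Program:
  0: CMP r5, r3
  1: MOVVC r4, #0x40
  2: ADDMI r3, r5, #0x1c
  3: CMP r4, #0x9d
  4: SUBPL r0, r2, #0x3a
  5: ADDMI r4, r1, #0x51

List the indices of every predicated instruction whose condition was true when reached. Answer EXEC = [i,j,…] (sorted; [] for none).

0: ✓ CMP  NZCV=1001
1: · MOVVC
2: ✓ ADDMI  r3←0x74
3: ✓ CMP  NZCV=1001
4: · SUBPL
5: ✓ ADDMI  r4←0x45

EXEC = [2,5]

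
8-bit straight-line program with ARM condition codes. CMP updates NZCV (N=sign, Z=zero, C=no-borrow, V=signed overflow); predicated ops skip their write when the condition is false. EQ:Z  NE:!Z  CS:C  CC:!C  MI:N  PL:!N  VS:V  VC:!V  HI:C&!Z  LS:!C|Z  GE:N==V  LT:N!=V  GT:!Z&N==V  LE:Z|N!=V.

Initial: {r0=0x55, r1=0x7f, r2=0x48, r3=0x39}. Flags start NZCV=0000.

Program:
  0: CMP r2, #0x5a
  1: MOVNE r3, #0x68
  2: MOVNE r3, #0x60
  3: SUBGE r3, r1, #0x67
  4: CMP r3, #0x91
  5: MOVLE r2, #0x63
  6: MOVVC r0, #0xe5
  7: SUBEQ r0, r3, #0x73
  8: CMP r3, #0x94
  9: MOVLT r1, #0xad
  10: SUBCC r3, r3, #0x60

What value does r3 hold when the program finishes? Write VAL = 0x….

VAL = 0x00

[0] flags=1000 → (cmp)
[1] flags=1000 NE?T → r3=0x68
[2] flags=1000 NE?T → r3=0x60
[3] flags=1000 GE?F → skip
[4] flags=1001 → (cmp)
[5] flags=1001 LE?F → skip
[6] flags=1001 VC?F → skip
[7] flags=1001 EQ?F → skip
[8] flags=1001 → (cmp)
[9] flags=1001 LT?F → skip
[10] flags=1001 CC?T → r3=0x00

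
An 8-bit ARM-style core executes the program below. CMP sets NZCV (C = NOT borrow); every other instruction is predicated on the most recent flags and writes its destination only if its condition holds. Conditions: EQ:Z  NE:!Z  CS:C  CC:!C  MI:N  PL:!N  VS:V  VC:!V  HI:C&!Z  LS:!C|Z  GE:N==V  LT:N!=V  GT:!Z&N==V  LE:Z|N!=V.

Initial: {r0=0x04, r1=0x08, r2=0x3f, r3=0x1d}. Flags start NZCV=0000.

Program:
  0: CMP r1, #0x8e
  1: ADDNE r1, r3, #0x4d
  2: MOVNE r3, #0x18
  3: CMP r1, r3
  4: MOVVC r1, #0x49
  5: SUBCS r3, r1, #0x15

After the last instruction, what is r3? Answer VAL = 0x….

VAL = 0x34

[0] flags=0000 → (cmp)
[1] flags=0000 NE?T → r1=0x6a
[2] flags=0000 NE?T → r3=0x18
[3] flags=0010 → (cmp)
[4] flags=0010 VC?T → r1=0x49
[5] flags=0010 CS?T → r3=0x34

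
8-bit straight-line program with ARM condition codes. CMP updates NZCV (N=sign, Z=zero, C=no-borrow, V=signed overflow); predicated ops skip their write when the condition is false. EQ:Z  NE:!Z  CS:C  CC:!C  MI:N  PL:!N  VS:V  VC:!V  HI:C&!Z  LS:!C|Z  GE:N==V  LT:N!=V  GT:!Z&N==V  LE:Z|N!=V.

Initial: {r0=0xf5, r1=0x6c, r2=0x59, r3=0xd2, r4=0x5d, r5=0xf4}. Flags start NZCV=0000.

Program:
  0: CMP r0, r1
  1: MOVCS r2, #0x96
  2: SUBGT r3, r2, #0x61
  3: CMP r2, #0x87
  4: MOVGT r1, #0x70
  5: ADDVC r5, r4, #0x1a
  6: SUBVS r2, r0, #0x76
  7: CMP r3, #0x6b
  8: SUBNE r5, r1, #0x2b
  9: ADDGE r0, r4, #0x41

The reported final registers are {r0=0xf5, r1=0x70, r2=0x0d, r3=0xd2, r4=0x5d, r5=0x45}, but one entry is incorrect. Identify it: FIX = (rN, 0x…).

0: ✓ CMP  NZCV=1010
1: ✓ MOVCS  r2←0x96
2: · SUBGT
3: ✓ CMP  NZCV=0010
4: ✓ MOVGT  r1←0x70
5: ✓ ADDVC  r5←0x77
6: · SUBVS
7: ✓ CMP  NZCV=0011
8: ✓ SUBNE  r5←0x45
9: · ADDGE

FIX = (r2, 0x96)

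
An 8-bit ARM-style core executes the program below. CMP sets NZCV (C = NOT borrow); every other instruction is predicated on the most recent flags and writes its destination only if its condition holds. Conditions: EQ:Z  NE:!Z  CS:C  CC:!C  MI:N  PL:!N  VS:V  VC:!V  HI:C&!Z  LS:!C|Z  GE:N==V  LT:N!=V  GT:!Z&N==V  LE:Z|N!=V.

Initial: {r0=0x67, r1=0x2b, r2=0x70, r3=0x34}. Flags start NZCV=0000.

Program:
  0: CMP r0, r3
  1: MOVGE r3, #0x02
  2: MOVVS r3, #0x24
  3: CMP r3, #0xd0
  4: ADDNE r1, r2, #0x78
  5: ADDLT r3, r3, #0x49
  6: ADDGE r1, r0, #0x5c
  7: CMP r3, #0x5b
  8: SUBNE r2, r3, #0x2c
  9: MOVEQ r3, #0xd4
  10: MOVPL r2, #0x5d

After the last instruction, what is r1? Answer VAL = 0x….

[0] flags=0010 → (cmp)
[1] flags=0010 GE?T → r3=0x02
[2] flags=0010 VS?F → skip
[3] flags=0000 → (cmp)
[4] flags=0000 NE?T → r1=0xe8
[5] flags=0000 LT?F → skip
[6] flags=0000 GE?T → r1=0xc3
[7] flags=1000 → (cmp)
[8] flags=1000 NE?T → r2=0xd6
[9] flags=1000 EQ?F → skip
[10] flags=1000 PL?F → skip

VAL = 0xc3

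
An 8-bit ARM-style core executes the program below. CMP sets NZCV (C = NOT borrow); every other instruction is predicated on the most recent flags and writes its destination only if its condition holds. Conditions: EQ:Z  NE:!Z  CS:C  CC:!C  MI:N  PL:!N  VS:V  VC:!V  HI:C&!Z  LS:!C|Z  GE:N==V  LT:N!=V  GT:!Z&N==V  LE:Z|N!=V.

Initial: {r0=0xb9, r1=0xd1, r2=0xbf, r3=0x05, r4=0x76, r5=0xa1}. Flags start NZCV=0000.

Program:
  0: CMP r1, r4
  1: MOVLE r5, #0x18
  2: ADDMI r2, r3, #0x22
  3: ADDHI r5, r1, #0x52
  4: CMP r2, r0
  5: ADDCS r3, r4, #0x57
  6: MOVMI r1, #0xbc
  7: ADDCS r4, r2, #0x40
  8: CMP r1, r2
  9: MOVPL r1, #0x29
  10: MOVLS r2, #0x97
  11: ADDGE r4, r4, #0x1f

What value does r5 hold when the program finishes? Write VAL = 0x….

VAL = 0x23

0: ✓ CMP  NZCV=0011
1: ✓ MOVLE  r5←0x18
2: · ADDMI
3: ✓ ADDHI  r5←0x23
4: ✓ CMP  NZCV=0010
5: ✓ ADDCS  r3←0xcd
6: · MOVMI
7: ✓ ADDCS  r4←0xff
8: ✓ CMP  NZCV=0010
9: ✓ MOVPL  r1←0x29
10: · MOVLS
11: ✓ ADDGE  r4←0x1e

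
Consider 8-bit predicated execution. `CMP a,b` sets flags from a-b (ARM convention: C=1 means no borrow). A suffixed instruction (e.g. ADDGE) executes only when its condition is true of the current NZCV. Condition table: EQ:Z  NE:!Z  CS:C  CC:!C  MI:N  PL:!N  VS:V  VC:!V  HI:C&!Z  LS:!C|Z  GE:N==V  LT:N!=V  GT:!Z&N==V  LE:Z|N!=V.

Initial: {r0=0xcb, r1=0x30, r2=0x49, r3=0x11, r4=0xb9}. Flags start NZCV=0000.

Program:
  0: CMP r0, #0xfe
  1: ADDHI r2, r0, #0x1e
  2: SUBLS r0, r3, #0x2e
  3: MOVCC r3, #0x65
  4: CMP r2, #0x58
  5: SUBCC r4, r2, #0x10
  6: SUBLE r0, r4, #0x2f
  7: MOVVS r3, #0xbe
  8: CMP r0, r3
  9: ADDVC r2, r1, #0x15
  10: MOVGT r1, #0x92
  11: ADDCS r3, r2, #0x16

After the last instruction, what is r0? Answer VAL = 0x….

VAL = 0x0a

0: ✓ CMP  NZCV=1000
1: · ADDHI
2: ✓ SUBLS  r0←0xe3
3: ✓ MOVCC  r3←0x65
4: ✓ CMP  NZCV=1000
5: ✓ SUBCC  r4←0x39
6: ✓ SUBLE  r0←0x0a
7: · MOVVS
8: ✓ CMP  NZCV=1000
9: ✓ ADDVC  r2←0x45
10: · MOVGT
11: · ADDCS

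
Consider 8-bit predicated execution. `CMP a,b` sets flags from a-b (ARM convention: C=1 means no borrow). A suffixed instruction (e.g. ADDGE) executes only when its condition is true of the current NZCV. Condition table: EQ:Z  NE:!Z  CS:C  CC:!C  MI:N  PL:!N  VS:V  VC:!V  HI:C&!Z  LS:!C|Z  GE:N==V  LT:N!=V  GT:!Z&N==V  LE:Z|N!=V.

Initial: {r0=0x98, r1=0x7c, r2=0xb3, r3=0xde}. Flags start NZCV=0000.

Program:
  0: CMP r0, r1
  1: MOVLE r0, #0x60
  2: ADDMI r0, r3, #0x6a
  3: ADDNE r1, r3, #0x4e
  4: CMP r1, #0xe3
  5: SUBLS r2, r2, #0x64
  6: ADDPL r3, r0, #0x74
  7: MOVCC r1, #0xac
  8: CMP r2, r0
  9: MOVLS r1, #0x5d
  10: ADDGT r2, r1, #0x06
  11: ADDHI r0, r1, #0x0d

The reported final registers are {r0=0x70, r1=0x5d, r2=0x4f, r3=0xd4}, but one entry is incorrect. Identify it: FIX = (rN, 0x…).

FIX = (r0, 0x60)

[0] flags=0011 → (cmp)
[1] flags=0011 LE?T → r0=0x60
[2] flags=0011 MI?F → skip
[3] flags=0011 NE?T → r1=0x2c
[4] flags=0000 → (cmp)
[5] flags=0000 LS?T → r2=0x4f
[6] flags=0000 PL?T → r3=0xd4
[7] flags=0000 CC?T → r1=0xac
[8] flags=1000 → (cmp)
[9] flags=1000 LS?T → r1=0x5d
[10] flags=1000 GT?F → skip
[11] flags=1000 HI?F → skip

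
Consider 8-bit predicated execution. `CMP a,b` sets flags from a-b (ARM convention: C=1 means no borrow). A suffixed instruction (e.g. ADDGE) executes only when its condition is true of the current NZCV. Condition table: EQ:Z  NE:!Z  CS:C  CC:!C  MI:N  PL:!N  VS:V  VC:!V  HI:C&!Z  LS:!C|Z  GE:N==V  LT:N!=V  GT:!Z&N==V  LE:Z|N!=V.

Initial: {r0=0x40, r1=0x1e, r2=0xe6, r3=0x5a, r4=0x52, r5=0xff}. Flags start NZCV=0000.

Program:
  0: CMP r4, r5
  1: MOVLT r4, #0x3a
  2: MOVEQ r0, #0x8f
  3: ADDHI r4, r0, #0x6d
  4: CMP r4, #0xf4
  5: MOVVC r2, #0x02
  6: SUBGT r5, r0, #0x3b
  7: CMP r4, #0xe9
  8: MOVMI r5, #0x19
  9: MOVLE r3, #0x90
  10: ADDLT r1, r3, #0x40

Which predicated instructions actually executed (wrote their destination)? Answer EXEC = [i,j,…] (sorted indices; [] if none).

EXEC = [5,6]

0: ✓ CMP  NZCV=0000
1: · MOVLT
2: · MOVEQ
3: · ADDHI
4: ✓ CMP  NZCV=0000
5: ✓ MOVVC  r2←0x02
6: ✓ SUBGT  r5←0x05
7: ✓ CMP  NZCV=0000
8: · MOVMI
9: · MOVLE
10: · ADDLT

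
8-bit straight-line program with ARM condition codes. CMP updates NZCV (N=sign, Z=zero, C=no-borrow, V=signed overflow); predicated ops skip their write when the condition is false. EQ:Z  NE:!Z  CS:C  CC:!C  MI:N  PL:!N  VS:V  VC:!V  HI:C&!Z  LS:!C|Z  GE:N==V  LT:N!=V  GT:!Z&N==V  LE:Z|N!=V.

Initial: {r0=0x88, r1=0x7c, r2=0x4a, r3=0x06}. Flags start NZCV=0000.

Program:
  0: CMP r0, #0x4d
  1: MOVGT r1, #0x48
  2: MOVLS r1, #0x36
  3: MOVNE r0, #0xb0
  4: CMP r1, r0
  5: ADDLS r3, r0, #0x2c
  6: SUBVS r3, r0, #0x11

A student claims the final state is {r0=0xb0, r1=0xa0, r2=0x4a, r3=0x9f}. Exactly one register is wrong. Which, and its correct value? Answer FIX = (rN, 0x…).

0: ✓ CMP  NZCV=0011
1: · MOVGT
2: · MOVLS
3: ✓ MOVNE  r0←0xb0
4: ✓ CMP  NZCV=1001
5: ✓ ADDLS  r3←0xdc
6: ✓ SUBVS  r3←0x9f

FIX = (r1, 0x7c)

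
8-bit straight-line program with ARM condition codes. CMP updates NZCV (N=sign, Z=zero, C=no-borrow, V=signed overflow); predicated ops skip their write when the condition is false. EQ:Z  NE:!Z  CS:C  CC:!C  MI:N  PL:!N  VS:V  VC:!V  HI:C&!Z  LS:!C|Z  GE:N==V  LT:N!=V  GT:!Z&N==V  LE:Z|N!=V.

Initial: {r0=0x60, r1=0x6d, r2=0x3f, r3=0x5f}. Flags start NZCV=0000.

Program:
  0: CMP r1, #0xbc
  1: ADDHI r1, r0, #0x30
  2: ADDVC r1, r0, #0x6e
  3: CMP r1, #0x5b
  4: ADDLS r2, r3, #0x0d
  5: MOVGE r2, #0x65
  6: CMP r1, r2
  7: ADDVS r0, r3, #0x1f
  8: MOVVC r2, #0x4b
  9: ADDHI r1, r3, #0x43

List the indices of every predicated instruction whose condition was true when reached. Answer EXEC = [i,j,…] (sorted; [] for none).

EXEC = [5,8,9]

0: ✓ CMP  NZCV=1001
1: · ADDHI
2: · ADDVC
3: ✓ CMP  NZCV=0010
4: · ADDLS
5: ✓ MOVGE  r2←0x65
6: ✓ CMP  NZCV=0010
7: · ADDVS
8: ✓ MOVVC  r2←0x4b
9: ✓ ADDHI  r1←0xa2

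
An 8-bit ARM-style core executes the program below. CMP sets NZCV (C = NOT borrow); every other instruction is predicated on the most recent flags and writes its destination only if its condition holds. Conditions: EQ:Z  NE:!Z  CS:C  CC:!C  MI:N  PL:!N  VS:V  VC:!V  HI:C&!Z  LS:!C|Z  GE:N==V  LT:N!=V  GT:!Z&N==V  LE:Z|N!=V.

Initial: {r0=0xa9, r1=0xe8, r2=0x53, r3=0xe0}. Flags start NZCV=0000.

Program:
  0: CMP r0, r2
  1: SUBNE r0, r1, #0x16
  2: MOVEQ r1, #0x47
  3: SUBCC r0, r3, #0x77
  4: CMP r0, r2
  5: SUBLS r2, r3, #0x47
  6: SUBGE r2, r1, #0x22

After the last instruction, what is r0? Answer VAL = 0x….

VAL = 0xd2

[0] flags=0011 → (cmp)
[1] flags=0011 NE?T → r0=0xd2
[2] flags=0011 EQ?F → skip
[3] flags=0011 CC?F → skip
[4] flags=0011 → (cmp)
[5] flags=0011 LS?F → skip
[6] flags=0011 GE?F → skip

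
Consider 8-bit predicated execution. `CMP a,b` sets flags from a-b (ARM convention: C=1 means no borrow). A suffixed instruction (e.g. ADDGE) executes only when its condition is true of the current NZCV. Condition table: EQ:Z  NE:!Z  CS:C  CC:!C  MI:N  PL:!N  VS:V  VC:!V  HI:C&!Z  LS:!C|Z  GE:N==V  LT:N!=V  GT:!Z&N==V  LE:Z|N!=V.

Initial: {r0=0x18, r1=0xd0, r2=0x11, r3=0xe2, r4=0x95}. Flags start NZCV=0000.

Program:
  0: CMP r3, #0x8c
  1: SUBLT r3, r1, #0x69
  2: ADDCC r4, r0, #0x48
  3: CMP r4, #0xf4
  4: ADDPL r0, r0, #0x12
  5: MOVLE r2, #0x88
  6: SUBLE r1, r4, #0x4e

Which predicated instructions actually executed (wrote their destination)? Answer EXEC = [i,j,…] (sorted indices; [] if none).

EXEC = [5,6]

[0] flags=0010 → (cmp)
[1] flags=0010 LT?F → skip
[2] flags=0010 CC?F → skip
[3] flags=1000 → (cmp)
[4] flags=1000 PL?F → skip
[5] flags=1000 LE?T → r2=0x88
[6] flags=1000 LE?T → r1=0x47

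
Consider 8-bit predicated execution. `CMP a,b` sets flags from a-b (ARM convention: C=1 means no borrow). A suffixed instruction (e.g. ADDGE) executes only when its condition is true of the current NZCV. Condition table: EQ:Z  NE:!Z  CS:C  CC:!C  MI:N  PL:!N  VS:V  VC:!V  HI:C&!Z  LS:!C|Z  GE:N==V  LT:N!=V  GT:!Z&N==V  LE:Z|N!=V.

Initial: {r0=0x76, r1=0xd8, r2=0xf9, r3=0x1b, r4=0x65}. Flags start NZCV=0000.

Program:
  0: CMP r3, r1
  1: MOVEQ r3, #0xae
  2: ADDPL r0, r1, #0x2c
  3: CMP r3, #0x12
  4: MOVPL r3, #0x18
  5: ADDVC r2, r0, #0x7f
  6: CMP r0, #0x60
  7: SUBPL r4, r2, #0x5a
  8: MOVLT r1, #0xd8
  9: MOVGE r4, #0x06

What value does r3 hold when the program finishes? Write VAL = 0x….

[0] flags=0000 → (cmp)
[1] flags=0000 EQ?F → skip
[2] flags=0000 PL?T → r0=0x04
[3] flags=0010 → (cmp)
[4] flags=0010 PL?T → r3=0x18
[5] flags=0010 VC?T → r2=0x83
[6] flags=1000 → (cmp)
[7] flags=1000 PL?F → skip
[8] flags=1000 LT?T → r1=0xd8
[9] flags=1000 GE?F → skip

VAL = 0x18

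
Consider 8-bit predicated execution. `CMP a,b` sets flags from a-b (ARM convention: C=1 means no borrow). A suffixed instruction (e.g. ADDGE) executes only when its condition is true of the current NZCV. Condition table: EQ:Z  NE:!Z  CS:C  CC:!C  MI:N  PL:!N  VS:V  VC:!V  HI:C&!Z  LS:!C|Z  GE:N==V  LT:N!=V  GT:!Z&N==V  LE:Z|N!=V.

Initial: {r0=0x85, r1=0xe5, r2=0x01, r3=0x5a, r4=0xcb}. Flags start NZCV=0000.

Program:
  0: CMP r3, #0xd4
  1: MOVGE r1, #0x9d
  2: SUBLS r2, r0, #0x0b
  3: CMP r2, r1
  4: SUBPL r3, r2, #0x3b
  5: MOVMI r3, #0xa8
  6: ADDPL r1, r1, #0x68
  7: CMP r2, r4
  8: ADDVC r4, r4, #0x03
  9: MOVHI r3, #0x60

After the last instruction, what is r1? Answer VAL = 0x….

[0] flags=1001 → (cmp)
[1] flags=1001 GE?T → r1=0x9d
[2] flags=1001 LS?T → r2=0x7a
[3] flags=1001 → (cmp)
[4] flags=1001 PL?F → skip
[5] flags=1001 MI?T → r3=0xa8
[6] flags=1001 PL?F → skip
[7] flags=1001 → (cmp)
[8] flags=1001 VC?F → skip
[9] flags=1001 HI?F → skip

VAL = 0x9d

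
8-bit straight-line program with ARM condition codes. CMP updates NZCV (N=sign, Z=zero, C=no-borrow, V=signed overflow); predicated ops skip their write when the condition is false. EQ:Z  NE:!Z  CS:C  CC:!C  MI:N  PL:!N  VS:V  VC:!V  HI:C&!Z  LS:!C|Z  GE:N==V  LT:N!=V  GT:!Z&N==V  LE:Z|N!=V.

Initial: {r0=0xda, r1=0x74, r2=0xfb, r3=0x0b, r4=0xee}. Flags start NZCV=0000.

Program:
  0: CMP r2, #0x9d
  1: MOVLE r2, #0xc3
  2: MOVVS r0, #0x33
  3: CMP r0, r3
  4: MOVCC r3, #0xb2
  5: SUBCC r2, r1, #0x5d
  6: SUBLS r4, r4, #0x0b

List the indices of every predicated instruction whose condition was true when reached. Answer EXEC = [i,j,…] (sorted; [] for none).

[0] flags=0010 → (cmp)
[1] flags=0010 LE?F → skip
[2] flags=0010 VS?F → skip
[3] flags=1010 → (cmp)
[4] flags=1010 CC?F → skip
[5] flags=1010 CC?F → skip
[6] flags=1010 LS?F → skip

EXEC = []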